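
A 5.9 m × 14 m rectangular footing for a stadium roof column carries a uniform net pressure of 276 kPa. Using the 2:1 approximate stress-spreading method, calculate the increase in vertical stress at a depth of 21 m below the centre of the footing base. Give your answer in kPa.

By the 2:1 method the load spreads at 1 horizontal : 2 vertical, so at depth z the loaded area has grown by z in each plan dimension:
Δσ = qBL/((B+z)(L+z)) = 276×5.9×14/((5.9+21)(14+21)) = 24.214 kPa

Δσ_z ≈ 24.2 kPa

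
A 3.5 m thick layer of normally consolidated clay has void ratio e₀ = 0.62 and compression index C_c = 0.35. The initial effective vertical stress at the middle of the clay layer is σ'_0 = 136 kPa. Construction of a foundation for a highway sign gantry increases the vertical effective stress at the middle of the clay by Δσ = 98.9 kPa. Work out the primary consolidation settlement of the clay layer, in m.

S_c ≈ 0.179 m

Final effective stress: σ'_f = σ'_0 + Δσ = 136 + 98.9 = 234.9 kPa.
Normally consolidated clay, so the full stress increment lies on the virgin compression line:
S_c = C_c·H/(1+e₀)·log₁₀(σ'_f/σ'_0) = 0.35×3.5/(1+0.62)×log₁₀(234.9/136)
    = 0.75617 × 0.23734 = 0.1795 m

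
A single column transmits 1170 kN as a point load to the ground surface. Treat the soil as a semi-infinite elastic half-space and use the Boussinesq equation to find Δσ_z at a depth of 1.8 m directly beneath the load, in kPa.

Δσ_z ≈ 172 kPa

Boussinesq vertical stress below a point load on an elastic half-space:
Δσ_z = 3P/(2πz²) · [1 + (r/z)²]^(−5/2)
r/z = 0/1.8 = 0; [1+(r/z)²]^(−5/2) = 1.
Δσ_z = 3×1170/(2π×1.8²) × 1 = 172.42 × 1 = 172.4 kPa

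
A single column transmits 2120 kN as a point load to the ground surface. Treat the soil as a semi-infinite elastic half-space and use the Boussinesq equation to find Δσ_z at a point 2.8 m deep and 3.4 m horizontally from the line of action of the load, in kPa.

Boussinesq vertical stress below a point load on an elastic half-space:
Δσ_z = 3P/(2πz²) · [1 + (r/z)²]^(−5/2)
r/z = 3.4/2.8 = 1.2143; [1+(r/z)²]^(−5/2) = 0.10382.
Δσ_z = 3×2120/(2π×2.8²) × 0.10382 = 129.11 × 0.10382 = 13.4 kPa

Δσ_z ≈ 13.4 kPa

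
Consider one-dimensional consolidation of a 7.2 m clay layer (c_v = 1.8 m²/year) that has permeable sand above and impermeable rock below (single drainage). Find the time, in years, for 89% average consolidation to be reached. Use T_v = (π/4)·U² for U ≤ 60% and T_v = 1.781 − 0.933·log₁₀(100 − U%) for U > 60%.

Drainage path length: H_d = H = 7.2 m (single drainage).
U > 60%: T_v = 1.781 − 0.933·log₁₀(100 − 89) = 0.80938.
t = T_v·H_d²/c_v = 0.80938×7.2²/1.8 = 23.31 years.

t ≈ 23.3 years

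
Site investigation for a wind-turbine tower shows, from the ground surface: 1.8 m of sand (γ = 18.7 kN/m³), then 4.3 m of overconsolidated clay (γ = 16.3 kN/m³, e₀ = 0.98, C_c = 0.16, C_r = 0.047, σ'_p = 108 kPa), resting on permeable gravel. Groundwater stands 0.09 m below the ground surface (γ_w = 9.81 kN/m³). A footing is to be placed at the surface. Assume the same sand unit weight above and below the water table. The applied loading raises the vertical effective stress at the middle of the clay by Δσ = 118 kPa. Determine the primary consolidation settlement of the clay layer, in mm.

Mid-depth of clay below the ground surface: z = 1.8 + 4.3/2 = 3.95 m.
Total vertical stress at mid-clay: σ_v = 18.7×1.8 + 16.3×2.15 = 68.705 kPa.
Pore pressure: u = 9.81×(3.95 − 0.09) = 37.867 kPa.
Initial effective stress: σ'_0 = σ_v − u = 68.705 − 37.867 = 30.838 kPa.
Final effective stress: σ'_f = 30.838 + 118 = 148.84 kPa.
σ'_f = 148.84 > σ'_p = 108 kPa, so the stress path crosses the preconsolidation pressure — recompression up to σ'_p, then virgin compression beyond:
S_c = H/(1+e₀)·[C_r·log₁₀(σ'_p/σ'_0) + C_c·log₁₀(σ'_f/σ'_p)]
    = 4.3/1.98 × [0.047×log₁₀(108/30.838) + 0.16×log₁₀(148.84/108)]
    = 2.1717 × [0.025584 + 0.022287] = 0.104 m

S_c ≈ 104 mm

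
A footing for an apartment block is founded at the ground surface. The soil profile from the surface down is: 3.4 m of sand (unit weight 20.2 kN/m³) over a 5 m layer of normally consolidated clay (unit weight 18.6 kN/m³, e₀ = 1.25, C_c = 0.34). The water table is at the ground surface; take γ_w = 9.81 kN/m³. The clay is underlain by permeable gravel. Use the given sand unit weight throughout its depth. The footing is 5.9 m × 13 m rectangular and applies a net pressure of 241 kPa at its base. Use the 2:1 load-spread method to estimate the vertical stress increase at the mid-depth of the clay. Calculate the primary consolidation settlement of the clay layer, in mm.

Mid-depth of clay below the ground surface: z = 3.4 + 5/2 = 5.9 m.
Total vertical stress at mid-clay: σ_v = 20.2×3.4 + 18.6×2.5 = 115.18 kPa.
Pore pressure: u = 9.81×(5.9 − 0) = 57.879 kPa.
Initial effective stress: σ'_0 = σ_v − u = 115.18 − 57.879 = 57.301 kPa.
Stress increase at mid-clay by the 2:1 spreading method:
Δσ = qBL/((B+z)(L+z)) = 241×5.9×13/((5.9+5.9)(13+5.9)) = 82.884 kPa
Final effective stress: σ'_f = σ'_0 + Δσ = 57.301 + 82.884 = 140.19 kPa.
Normally consolidated clay, so the full stress increment lies on the virgin compression line:
S_c = C_c·H/(1+e₀)·log₁₀(σ'_f/σ'_0) = 0.34×5/(1+1.25)×log₁₀(140.19/57.301)
    = 0.75556 × 0.38855 = 0.2936 m

S_c ≈ 294 mm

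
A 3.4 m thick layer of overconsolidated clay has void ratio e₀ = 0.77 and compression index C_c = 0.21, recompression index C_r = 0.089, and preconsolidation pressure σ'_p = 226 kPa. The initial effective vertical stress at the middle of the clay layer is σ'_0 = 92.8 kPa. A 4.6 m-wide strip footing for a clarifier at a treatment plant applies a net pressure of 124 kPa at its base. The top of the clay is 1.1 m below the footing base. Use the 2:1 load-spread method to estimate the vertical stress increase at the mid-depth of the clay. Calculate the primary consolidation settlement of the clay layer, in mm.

Mid-depth of clay below the footing base: z = 1.1 + 3.4/2 = 2.8 m.
Stress increase at mid-clay by the 2:1 spreading method:
Δσ = qB/(B+z) = 124×4.6/(4.6+2.8) = 77.081 kPa
Final effective stress: σ'_f = 92.8 + 77.081 = 169.88 kPa.
σ'_f = 169.88 ≤ σ'_p = 226 kPa, so the clay remains overconsolidated and only the recompression index applies:
S_c = C_r·H/(1+e₀)·log₁₀(σ'_f/σ'_0) = 0.089×3.4/1.77×log₁₀(169.88/92.8)
    = 0.17096 × 0.26259 = 0.04489 m

S_c ≈ 44.9 mm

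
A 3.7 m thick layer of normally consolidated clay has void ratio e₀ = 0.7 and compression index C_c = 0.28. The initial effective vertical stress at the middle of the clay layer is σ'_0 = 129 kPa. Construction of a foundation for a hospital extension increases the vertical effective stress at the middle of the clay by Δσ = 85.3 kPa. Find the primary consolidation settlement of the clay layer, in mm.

Final effective stress: σ'_f = σ'_0 + Δσ = 129 + 85.3 = 214.3 kPa.
Normally consolidated clay, so the full stress increment lies on the virgin compression line:
S_c = C_c·H/(1+e₀)·log₁₀(σ'_f/σ'_0) = 0.28×3.7/(1+0.7)×log₁₀(214.3/129)
    = 0.60941 × 0.22043 = 0.1343 m

S_c ≈ 134 mm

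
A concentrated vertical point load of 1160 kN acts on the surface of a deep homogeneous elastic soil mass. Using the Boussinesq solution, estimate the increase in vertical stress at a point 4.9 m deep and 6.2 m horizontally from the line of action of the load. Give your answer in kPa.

Δσ_z ≈ 2.11 kPa

Boussinesq vertical stress below a point load on an elastic half-space:
Δσ_z = 3P/(2πz²) · [1 + (r/z)²]^(−5/2)
r/z = 6.2/4.9 = 1.2653; [1+(r/z)²]^(−5/2) = 0.091654.
Δσ_z = 3×1160/(2π×4.9²) × 0.091654 = 23.068 × 0.091654 = 2.114 kPa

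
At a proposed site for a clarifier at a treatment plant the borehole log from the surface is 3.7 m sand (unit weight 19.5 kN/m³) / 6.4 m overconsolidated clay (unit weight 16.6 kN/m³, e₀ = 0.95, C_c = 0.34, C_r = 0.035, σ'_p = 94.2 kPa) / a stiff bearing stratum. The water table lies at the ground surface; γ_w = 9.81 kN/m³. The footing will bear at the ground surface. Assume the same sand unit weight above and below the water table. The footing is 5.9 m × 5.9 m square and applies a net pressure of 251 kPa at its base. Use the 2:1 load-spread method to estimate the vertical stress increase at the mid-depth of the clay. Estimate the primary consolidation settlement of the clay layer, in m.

Mid-depth of clay below the ground surface: z = 3.7 + 6.4/2 = 6.9 m.
Total vertical stress at mid-clay: σ_v = 19.5×3.7 + 16.6×3.2 = 125.27 kPa.
Pore pressure: u = 9.81×(6.9 − 0) = 67.689 kPa.
Initial effective stress: σ'_0 = σ_v − u = 125.27 − 67.689 = 57.581 kPa.
Stress increase at mid-clay by the 2:1 spreading method:
Δσ = qBL/((B+z)(L+z)) = 251×5.9×5.9/((5.9+6.9)(5.9+6.9)) = 53.328 kPa
Final effective stress: σ'_f = 57.581 + 53.328 = 110.91 kPa.
σ'_f = 110.91 > σ'_p = 94.2 kPa, so the stress path crosses the preconsolidation pressure — recompression up to σ'_p, then virgin compression beyond:
S_c = H/(1+e₀)·[C_r·log₁₀(σ'_p/σ'_0) + C_c·log₁₀(σ'_f/σ'_p)]
    = 6.4/1.95 × [0.035×log₁₀(94.2/57.581) + 0.34×log₁₀(110.91/94.2)]
    = 3.2821 × [0.007482 + 0.024113] = 0.1037 m

S_c ≈ 0.104 m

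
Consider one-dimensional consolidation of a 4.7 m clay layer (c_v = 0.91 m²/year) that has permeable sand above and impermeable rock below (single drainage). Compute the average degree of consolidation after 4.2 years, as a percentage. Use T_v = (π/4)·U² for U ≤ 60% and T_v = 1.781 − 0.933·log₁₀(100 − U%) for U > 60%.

U ≈ 46.9 %

Drainage path length: H_d = H = 4.7 m (single drainage).
T_v = c_v·t/H_d² = 0.91×4.2/4.7² = 0.17302.
T_v = 0.17302 corresponds to the U ≤ 60% branch:
U = √(4T_v/π) = 0.4694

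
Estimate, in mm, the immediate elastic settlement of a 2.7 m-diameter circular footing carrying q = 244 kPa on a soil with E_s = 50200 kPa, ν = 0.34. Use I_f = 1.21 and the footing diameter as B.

Immediate (elastic) settlement: S_e = q·B·(1−ν²)/E_s · I_f.
S_e = 244 × 2.7 × (1 − 0.34²) / 50200 × 1.21
    = 244 × 2.7 × 0.8844 / 50200 × 1.21
    = 0.01404 m = 14.04 mm

S_e ≈ 14 mm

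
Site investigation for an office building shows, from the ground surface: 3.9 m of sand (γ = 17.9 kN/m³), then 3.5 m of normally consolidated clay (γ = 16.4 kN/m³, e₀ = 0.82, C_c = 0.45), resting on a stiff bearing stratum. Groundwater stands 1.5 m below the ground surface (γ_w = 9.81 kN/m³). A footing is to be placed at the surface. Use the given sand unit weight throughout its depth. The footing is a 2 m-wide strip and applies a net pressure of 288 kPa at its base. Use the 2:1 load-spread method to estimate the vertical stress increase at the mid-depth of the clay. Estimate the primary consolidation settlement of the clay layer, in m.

S_c ≈ 0.313 m

Mid-depth of clay below the ground surface: z = 3.9 + 3.5/2 = 5.65 m.
Total vertical stress at mid-clay: σ_v = 17.9×3.9 + 16.4×1.75 = 98.51 kPa.
Pore pressure: u = 9.81×(5.65 − 1.5) = 40.712 kPa.
Initial effective stress: σ'_0 = σ_v − u = 98.51 − 40.712 = 57.798 kPa.
Stress increase at mid-clay by the 2:1 spreading method:
Δσ = qB/(B+z) = 288×2/(2+5.65) = 75.294 kPa
Final effective stress: σ'_f = σ'_0 + Δσ = 57.798 + 75.294 = 133.09 kPa.
Normally consolidated clay, so the full stress increment lies on the virgin compression line:
S_c = C_c·H/(1+e₀)·log₁₀(σ'_f/σ'_0) = 0.45×3.5/(1+0.82)×log₁₀(133.09/57.798)
    = 0.86538 × 0.36223 = 0.3135 m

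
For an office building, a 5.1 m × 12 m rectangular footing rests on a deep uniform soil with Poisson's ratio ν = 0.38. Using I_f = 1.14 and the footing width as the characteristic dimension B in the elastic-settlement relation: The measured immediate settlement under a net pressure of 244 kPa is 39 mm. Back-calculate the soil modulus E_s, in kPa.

E_s ≈ 31100 kPa

S_e = q·B·(1−ν²)/E_s · I_f  ⇒  E_s = q·B·(1−ν²)·I_f / S_e.
E_s = 244 × 5.1 × 0.8556 × 1.14 / 0.039 = 31120 kPa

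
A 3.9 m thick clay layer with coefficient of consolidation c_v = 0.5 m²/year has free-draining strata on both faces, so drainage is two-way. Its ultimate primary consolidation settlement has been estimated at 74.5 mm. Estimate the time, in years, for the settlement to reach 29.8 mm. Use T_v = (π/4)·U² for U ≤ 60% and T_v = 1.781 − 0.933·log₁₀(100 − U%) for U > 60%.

t ≈ 0.956 years

Drainage path length: H_d = H/2 = 1.95 m (double drainage).
U = S(t)/S_ult = 29.8/74.5 = 0.4.
U ≤ 60%: T_v = (π/4)·U² = (π/4)×0.4² = 0.12566.
t = T_v·H_d²/c_v = 0.12566×1.95²/0.5 = 0.9556 years.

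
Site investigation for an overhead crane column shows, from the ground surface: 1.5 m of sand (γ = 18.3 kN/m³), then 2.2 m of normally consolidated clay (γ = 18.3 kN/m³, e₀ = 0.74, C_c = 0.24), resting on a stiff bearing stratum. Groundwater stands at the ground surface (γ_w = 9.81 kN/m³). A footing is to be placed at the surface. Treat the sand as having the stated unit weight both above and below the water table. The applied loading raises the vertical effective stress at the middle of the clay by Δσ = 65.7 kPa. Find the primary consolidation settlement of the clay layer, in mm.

Mid-depth of clay below the ground surface: z = 1.5 + 2.2/2 = 2.6 m.
Total vertical stress at mid-clay: σ_v = 18.3×1.5 + 18.3×1.1 = 47.58 kPa.
Pore pressure: u = 9.81×(2.6 − 0) = 25.506 kPa.
Initial effective stress: σ'_0 = σ_v − u = 47.58 − 25.506 = 22.074 kPa.
Final effective stress: σ'_f = σ'_0 + Δσ = 22.074 + 65.7 = 87.774 kPa.
Normally consolidated clay, so the full stress increment lies on the virgin compression line:
S_c = C_c·H/(1+e₀)·log₁₀(σ'_f/σ'_0) = 0.24×2.2/(1+0.74)×log₁₀(87.774/22.074)
    = 0.30345 × 0.59948 = 0.1819 m

S_c ≈ 182 mm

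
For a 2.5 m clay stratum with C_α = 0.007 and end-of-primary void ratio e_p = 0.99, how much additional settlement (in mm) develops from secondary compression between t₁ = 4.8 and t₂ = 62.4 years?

Secondary compression: S_s = C_α·H/(1+e_p)·log₁₀(t₂/t₁)
S_s = 0.007×2.5/(1+0.99)×log₁₀(62.4/4.8)
    = 0.008794 × 1.114 = 0.009796 m

S_s ≈ 9.8 mm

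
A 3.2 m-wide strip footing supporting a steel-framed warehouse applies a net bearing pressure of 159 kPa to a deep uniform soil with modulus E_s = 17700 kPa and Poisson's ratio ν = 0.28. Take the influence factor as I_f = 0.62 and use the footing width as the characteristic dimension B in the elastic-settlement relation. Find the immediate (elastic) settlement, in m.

S_e ≈ 0.0164 m

Immediate (elastic) settlement: S_e = q·B·(1−ν²)/E_s · I_f.
S_e = 159 × 3.2 × (1 − 0.28²) / 17700 × 0.62
    = 159 × 3.2 × 0.9216 / 17700 × 0.62
    = 0.01643 m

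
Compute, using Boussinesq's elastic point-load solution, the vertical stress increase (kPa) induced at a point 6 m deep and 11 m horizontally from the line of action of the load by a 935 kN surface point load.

Boussinesq vertical stress below a point load on an elastic half-space:
Δσ_z = 3P/(2πz²) · [1 + (r/z)²]^(−5/2)
r/z = 11/6 = 1.8333; [1+(r/z)²]^(−5/2) = 0.025177.
Δσ_z = 3×935/(2π×6²) × 0.025177 = 12.401 × 0.025177 = 0.3122 kPa

Δσ_z ≈ 0.312 kPa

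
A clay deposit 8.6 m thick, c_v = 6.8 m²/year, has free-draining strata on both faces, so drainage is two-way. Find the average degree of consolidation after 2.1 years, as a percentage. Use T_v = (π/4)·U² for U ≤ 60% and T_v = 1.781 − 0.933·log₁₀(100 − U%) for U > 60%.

U ≈ 87.9 %

Drainage path length: H_d = H/2 = 4.3 m (double drainage).
T_v = c_v·t/H_d² = 6.8×2.1/4.3² = 0.77231.
T_v = 0.77231 corresponds to the U > 60% branch:
U = 1 − 10^((1.781 − T_v)/0.933)/100 = 0.8795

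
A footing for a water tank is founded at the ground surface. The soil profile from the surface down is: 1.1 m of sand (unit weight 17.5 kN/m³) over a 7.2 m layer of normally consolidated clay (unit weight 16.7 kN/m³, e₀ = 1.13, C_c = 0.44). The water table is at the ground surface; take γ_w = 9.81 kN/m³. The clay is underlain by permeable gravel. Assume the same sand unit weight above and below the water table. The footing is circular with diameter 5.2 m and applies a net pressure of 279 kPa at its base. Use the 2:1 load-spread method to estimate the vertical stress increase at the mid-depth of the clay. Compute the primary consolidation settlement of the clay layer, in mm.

S_c ≈ 774 mm

Mid-depth of clay below the ground surface: z = 1.1 + 7.2/2 = 4.7 m.
Total vertical stress at mid-clay: σ_v = 17.5×1.1 + 16.7×3.6 = 79.37 kPa.
Pore pressure: u = 9.81×(4.7 − 0) = 46.107 kPa.
Initial effective stress: σ'_0 = σ_v − u = 79.37 − 46.107 = 33.263 kPa.
Stress increase at mid-clay by the 2:1 spreading method:
Δσ ≈ qD²/(D+z)² = 279×5.2²/(5.2+4.7)² = 76.973 kPa
Final effective stress: σ'_f = σ'_0 + Δσ = 33.263 + 76.973 = 110.24 kPa.
Normally consolidated clay, so the full stress increment lies on the virgin compression line:
S_c = C_c·H/(1+e₀)·log₁₀(σ'_f/σ'_0) = 0.44×7.2/(1+1.13)×log₁₀(110.24/33.263)
    = 1.4873 × 0.52038 = 0.774 m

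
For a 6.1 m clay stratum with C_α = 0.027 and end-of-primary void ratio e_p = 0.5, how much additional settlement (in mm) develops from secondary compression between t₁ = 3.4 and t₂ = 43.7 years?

Secondary compression: S_s = C_α·H/(1+e_p)·log₁₀(t₂/t₁)
S_s = 0.027×6.1/(1+0.5)×log₁₀(43.7/3.4)
    = 0.1098 × 1.109 = 0.1218 m

S_s ≈ 122 mm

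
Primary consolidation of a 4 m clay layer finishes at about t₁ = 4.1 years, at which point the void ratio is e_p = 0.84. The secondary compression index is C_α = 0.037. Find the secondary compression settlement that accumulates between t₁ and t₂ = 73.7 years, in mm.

S_s ≈ 101 mm

Secondary compression: S_s = C_α·H/(1+e_p)·log₁₀(t₂/t₁)
S_s = 0.037×4/(1+0.84)×log₁₀(73.7/4.1)
    = 0.08043 × 1.255 = 0.1009 m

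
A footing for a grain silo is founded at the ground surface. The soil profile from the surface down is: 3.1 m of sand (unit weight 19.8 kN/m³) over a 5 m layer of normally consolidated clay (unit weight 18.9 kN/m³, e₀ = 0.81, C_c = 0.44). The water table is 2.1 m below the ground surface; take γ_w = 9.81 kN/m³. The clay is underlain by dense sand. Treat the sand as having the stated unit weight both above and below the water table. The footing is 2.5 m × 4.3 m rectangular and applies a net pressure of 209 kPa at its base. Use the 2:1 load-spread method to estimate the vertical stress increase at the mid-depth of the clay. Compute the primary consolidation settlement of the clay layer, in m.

S_c ≈ 0.169 m

Mid-depth of clay below the ground surface: z = 3.1 + 5/2 = 5.6 m.
Total vertical stress at mid-clay: σ_v = 19.8×3.1 + 18.9×2.5 = 108.63 kPa.
Pore pressure: u = 9.81×(5.6 − 2.1) = 34.335 kPa.
Initial effective stress: σ'_0 = σ_v − u = 108.63 − 34.335 = 74.295 kPa.
Stress increase at mid-clay by the 2:1 spreading method:
Δσ = qBL/((B+z)(L+z)) = 209×2.5×4.3/((2.5+5.6)(4.3+5.6)) = 28.018 kPa
Final effective stress: σ'_f = σ'_0 + Δσ = 74.295 + 28.018 = 102.31 kPa.
Normally consolidated clay, so the full stress increment lies on the virgin compression line:
S_c = C_c·H/(1+e₀)·log₁₀(σ'_f/σ'_0) = 0.44×5/(1+0.81)×log₁₀(102.31/74.295)
    = 1.2155 × 0.13896 = 0.1689 m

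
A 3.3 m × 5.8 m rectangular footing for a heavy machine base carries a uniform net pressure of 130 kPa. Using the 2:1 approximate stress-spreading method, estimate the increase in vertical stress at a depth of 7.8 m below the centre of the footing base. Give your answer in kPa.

By the 2:1 method the load spreads at 1 horizontal : 2 vertical, so at depth z the loaded area has grown by z in each plan dimension:
Δσ = qBL/((B+z)(L+z)) = 130×3.3×5.8/((3.3+7.8)(5.8+7.8)) = 16.483 kPa

Δσ_z ≈ 16.5 kPa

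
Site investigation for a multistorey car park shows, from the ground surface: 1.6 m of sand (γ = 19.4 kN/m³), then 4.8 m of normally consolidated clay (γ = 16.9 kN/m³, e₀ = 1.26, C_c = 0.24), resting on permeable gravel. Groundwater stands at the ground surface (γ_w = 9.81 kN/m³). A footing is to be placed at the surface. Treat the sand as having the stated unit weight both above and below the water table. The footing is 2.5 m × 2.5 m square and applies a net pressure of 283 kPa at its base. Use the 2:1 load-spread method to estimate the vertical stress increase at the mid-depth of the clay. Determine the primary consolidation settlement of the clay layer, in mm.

S_c ≈ 184 mm

Mid-depth of clay below the ground surface: z = 1.6 + 4.8/2 = 4 m.
Total vertical stress at mid-clay: σ_v = 19.4×1.6 + 16.9×2.4 = 71.6 kPa.
Pore pressure: u = 9.81×(4 − 0) = 39.24 kPa.
Initial effective stress: σ'_0 = σ_v − u = 71.6 − 39.24 = 32.36 kPa.
Stress increase at mid-clay by the 2:1 spreading method:
Δσ = qBL/((B+z)(L+z)) = 283×2.5×2.5/((2.5+4)(2.5+4)) = 41.864 kPa
Final effective stress: σ'_f = σ'_0 + Δσ = 32.36 + 41.864 = 74.224 kPa.
Normally consolidated clay, so the full stress increment lies on the virgin compression line:
S_c = C_c·H/(1+e₀)·log₁₀(σ'_f/σ'_0) = 0.24×4.8/(1+1.26)×log₁₀(74.224/32.36)
    = 0.50973 × 0.36054 = 0.1838 m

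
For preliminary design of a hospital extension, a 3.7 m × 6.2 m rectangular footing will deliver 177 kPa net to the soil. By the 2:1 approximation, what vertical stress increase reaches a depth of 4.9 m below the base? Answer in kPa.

By the 2:1 method the load spreads at 1 horizontal : 2 vertical, so at depth z the loaded area has grown by z in each plan dimension:
Δσ = qBL/((B+z)(L+z)) = 177×3.7×6.2/((3.7+4.9)(6.2+4.9)) = 42.535 kPa

Δσ_z ≈ 42.5 kPa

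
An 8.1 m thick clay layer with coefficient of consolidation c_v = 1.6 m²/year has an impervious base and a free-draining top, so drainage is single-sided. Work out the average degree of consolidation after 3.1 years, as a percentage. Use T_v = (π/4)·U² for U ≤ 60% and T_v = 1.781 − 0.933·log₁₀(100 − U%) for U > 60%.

U ≈ 31 %

Drainage path length: H_d = H = 8.1 m (single drainage).
T_v = c_v·t/H_d² = 1.6×3.1/8.1² = 0.075598.
T_v = 0.075598 corresponds to the U ≤ 60% branch:
U = √(4T_v/π) = 0.3102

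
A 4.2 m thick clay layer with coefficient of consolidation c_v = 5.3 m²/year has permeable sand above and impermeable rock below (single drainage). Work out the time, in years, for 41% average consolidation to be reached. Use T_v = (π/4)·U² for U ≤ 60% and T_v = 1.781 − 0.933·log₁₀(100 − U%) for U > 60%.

t ≈ 0.439 years

Drainage path length: H_d = H = 4.2 m (single drainage).
U ≤ 60%: T_v = (π/4)·U² = (π/4)×0.41² = 0.13203.
t = T_v·H_d²/c_v = 0.13203×4.2²/5.3 = 0.4394 years.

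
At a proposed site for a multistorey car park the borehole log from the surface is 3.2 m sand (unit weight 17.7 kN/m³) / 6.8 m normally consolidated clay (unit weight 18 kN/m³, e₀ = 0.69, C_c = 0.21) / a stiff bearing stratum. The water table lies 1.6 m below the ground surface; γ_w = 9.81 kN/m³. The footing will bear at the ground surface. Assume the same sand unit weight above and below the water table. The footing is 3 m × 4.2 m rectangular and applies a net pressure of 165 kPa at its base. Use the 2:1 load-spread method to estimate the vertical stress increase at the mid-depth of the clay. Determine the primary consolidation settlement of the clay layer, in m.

Mid-depth of clay below the ground surface: z = 3.2 + 6.8/2 = 6.6 m.
Total vertical stress at mid-clay: σ_v = 17.7×3.2 + 18×3.4 = 117.84 kPa.
Pore pressure: u = 9.81×(6.6 − 1.6) = 49.05 kPa.
Initial effective stress: σ'_0 = σ_v − u = 117.84 − 49.05 = 68.79 kPa.
Stress increase at mid-clay by the 2:1 spreading method:
Δσ = qBL/((B+z)(L+z)) = 165×3×4.2/((3+6.6)(4.2+6.6)) = 20.052 kPa
Final effective stress: σ'_f = σ'_0 + Δσ = 68.79 + 20.052 = 88.842 kPa.
Normally consolidated clay, so the full stress increment lies on the virgin compression line:
S_c = C_c·H/(1+e₀)·log₁₀(σ'_f/σ'_0) = 0.21×6.8/(1+0.69)×log₁₀(88.842/68.79)
    = 0.84497 × 0.11109 = 0.09387 m

S_c ≈ 0.0939 m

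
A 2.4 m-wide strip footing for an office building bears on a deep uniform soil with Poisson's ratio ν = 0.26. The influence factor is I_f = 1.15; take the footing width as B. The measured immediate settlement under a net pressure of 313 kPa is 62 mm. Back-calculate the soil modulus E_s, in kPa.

S_e = q·B·(1−ν²)/E_s · I_f  ⇒  E_s = q·B·(1−ν²)·I_f / S_e.
E_s = 313 × 2.4 × 0.9324 × 1.15 / 0.062 = 12990 kPa

E_s ≈ 13000 kPa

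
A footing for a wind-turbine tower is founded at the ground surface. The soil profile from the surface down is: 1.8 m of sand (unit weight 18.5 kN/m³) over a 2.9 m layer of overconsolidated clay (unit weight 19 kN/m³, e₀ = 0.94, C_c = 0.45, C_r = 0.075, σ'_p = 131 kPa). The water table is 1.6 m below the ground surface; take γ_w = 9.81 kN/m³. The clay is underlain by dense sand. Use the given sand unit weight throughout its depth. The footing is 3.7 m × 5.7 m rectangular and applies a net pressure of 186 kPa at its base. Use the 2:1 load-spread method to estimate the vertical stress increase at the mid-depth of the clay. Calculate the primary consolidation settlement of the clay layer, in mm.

Mid-depth of clay below the ground surface: z = 1.8 + 2.9/2 = 3.25 m.
Total vertical stress at mid-clay: σ_v = 18.5×1.8 + 19×1.45 = 60.85 kPa.
Pore pressure: u = 9.81×(3.25 − 1.6) = 16.186 kPa.
Initial effective stress: σ'_0 = σ_v − u = 60.85 − 16.186 = 44.664 kPa.
Stress increase at mid-clay by the 2:1 spreading method:
Δσ = qBL/((B+z)(L+z)) = 186×3.7×5.7/((3.7+3.25)(5.7+3.25)) = 63.064 kPa
Final effective stress: σ'_f = 44.664 + 63.064 = 107.73 kPa.
σ'_f = 107.73 ≤ σ'_p = 131 kPa, so the clay remains overconsolidated and only the recompression index applies:
S_c = C_r·H/(1+e₀)·log₁₀(σ'_f/σ'_0) = 0.075×2.9/1.94×log₁₀(107.73/44.664)
    = 0.11211 × 0.38238 = 0.04287 m

S_c ≈ 42.9 mm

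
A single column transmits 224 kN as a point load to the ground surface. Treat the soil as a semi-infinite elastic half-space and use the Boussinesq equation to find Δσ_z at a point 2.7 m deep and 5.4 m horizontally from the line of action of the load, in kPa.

Δσ_z ≈ 0.262 kPa

Boussinesq vertical stress below a point load on an elastic half-space:
Δσ_z = 3P/(2πz²) · [1 + (r/z)²]^(−5/2)
r/z = 5.4/2.7 = 2; [1+(r/z)²]^(−5/2) = 0.017889.
Δσ_z = 3×224/(2π×2.7²) × 0.017889 = 14.671 × 0.017889 = 0.2624 kPa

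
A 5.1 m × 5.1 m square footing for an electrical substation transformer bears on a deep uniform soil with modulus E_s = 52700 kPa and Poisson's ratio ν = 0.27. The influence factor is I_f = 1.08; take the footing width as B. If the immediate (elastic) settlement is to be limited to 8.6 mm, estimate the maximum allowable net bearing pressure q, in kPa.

q ≈ 88.8 kPa

S_e = q·B·(1−ν²)/E_s · I_f  ⇒  q = S_e·E_s / (B·(1−ν²)·I_f).
q = 0.0086 × 52700 / (5.1 × 0.9271 × 1.08) = 88.75 kPa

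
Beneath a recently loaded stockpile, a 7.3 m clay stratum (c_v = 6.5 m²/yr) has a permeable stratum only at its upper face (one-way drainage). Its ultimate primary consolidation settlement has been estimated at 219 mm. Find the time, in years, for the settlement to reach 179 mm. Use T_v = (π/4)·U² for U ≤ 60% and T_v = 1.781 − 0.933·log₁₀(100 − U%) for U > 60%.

Drainage path length: H_d = H = 7.3 m (single drainage).
U = S(t)/S_ult = 179/219 = 0.8174.
U > 60%: T_v = 1.781 − 0.933·log₁₀(100 − 81.735) = 0.60391.
t = T_v·H_d²/c_v = 0.60391×7.3²/6.5 = 4.951 years.

t ≈ 4.95 years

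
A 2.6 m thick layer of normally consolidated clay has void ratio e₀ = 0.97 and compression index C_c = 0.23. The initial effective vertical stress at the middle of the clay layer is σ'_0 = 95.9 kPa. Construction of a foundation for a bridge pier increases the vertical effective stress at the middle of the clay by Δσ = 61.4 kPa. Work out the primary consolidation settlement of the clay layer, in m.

S_c ≈ 0.0652 m

Final effective stress: σ'_f = σ'_0 + Δσ = 95.9 + 61.4 = 157.3 kPa.
Normally consolidated clay, so the full stress increment lies on the virgin compression line:
S_c = C_c·H/(1+e₀)·log₁₀(σ'_f/σ'_0) = 0.23×2.6/(1+0.97)×log₁₀(157.3/95.9)
    = 0.30355 × 0.21491 = 0.06524 m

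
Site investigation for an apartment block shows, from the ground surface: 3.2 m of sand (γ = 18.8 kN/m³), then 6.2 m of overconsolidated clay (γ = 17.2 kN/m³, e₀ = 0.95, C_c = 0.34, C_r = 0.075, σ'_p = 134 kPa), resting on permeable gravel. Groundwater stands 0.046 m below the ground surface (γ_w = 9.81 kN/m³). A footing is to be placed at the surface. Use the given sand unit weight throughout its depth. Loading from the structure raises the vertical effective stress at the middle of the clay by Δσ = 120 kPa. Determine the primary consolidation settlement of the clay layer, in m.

S_c ≈ 0.215 m

Mid-depth of clay below the ground surface: z = 3.2 + 6.2/2 = 6.3 m.
Total vertical stress at mid-clay: σ_v = 18.8×3.2 + 17.2×3.1 = 113.48 kPa.
Pore pressure: u = 9.81×(6.3 − 0.046) = 61.352 kPa.
Initial effective stress: σ'_0 = σ_v − u = 113.48 − 61.352 = 52.128 kPa.
Final effective stress: σ'_f = 52.128 + 120 = 172.13 kPa.
σ'_f = 172.13 > σ'_p = 134 kPa, so the stress path crosses the preconsolidation pressure — recompression up to σ'_p, then virgin compression beyond:
S_c = H/(1+e₀)·[C_r·log₁₀(σ'_p/σ'_0) + C_c·log₁₀(σ'_f/σ'_p)]
    = 6.2/1.95 × [0.075×log₁₀(134/52.128) + 0.34×log₁₀(172.13/134)]
    = 3.1795 × [0.030753 + 0.036976] = 0.2153 m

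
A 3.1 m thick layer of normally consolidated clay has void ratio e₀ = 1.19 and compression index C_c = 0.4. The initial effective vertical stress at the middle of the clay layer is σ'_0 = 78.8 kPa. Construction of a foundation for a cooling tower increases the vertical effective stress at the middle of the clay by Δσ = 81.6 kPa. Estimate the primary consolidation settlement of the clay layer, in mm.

S_c ≈ 175 mm

Final effective stress: σ'_f = σ'_0 + Δσ = 78.8 + 81.6 = 160.4 kPa.
Normally consolidated clay, so the full stress increment lies on the virgin compression line:
S_c = C_c·H/(1+e₀)·log₁₀(σ'_f/σ'_0) = 0.4×3.1/(1+1.19)×log₁₀(160.4/78.8)
    = 0.56621 × 0.30868 = 0.1748 m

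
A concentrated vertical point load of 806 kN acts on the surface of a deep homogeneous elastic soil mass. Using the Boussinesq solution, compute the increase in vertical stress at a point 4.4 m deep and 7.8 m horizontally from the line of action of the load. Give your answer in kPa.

Δσ_z ≈ 0.569 kPa

Boussinesq vertical stress below a point load on an elastic half-space:
Δσ_z = 3P/(2πz²) · [1 + (r/z)²]^(−5/2)
r/z = 7.8/4.4 = 1.7727; [1+(r/z)²]^(−5/2) = 0.02863.
Δσ_z = 3×806/(2π×4.4²) × 0.02863 = 19.878 × 0.02863 = 0.5691 kPa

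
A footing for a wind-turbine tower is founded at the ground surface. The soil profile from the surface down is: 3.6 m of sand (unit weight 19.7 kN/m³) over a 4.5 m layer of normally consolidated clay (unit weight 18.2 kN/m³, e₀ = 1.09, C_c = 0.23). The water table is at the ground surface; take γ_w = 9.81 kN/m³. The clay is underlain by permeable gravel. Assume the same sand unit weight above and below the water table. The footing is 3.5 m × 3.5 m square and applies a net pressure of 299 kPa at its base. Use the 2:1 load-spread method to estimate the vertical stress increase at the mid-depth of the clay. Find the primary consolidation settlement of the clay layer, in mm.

Mid-depth of clay below the ground surface: z = 3.6 + 4.5/2 = 5.85 m.
Total vertical stress at mid-clay: σ_v = 19.7×3.6 + 18.2×2.25 = 111.87 kPa.
Pore pressure: u = 9.81×(5.85 − 0) = 57.389 kPa.
Initial effective stress: σ'_0 = σ_v − u = 111.87 − 57.389 = 54.481 kPa.
Stress increase at mid-clay by the 2:1 spreading method:
Δσ = qBL/((B+z)(L+z)) = 299×3.5×3.5/((3.5+5.85)(3.5+5.85)) = 41.897 kPa
Final effective stress: σ'_f = σ'_0 + Δσ = 54.481 + 41.897 = 96.378 kPa.
Normally consolidated clay, so the full stress increment lies on the virgin compression line:
S_c = C_c·H/(1+e₀)·log₁₀(σ'_f/σ'_0) = 0.23×4.5/(1+1.09)×log₁₀(96.378/54.481)
    = 0.49522 × 0.24773 = 0.1227 m

S_c ≈ 123 mm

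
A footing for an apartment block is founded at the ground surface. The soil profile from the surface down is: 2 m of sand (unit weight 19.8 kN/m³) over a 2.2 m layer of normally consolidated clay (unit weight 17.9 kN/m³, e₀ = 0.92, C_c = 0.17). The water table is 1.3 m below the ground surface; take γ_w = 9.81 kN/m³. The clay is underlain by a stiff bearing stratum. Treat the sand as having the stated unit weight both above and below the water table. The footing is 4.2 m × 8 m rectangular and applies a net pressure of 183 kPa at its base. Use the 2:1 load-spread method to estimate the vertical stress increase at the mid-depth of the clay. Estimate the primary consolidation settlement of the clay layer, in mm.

S_c ≈ 87.8 mm

Mid-depth of clay below the ground surface: z = 2 + 2.2/2 = 3.1 m.
Total vertical stress at mid-clay: σ_v = 19.8×2 + 17.9×1.1 = 59.29 kPa.
Pore pressure: u = 9.81×(3.1 − 1.3) = 17.658 kPa.
Initial effective stress: σ'_0 = σ_v − u = 59.29 − 17.658 = 41.632 kPa.
Stress increase at mid-clay by the 2:1 spreading method:
Δσ = qBL/((B+z)(L+z)) = 183×4.2×8/((4.2+3.1)(8+3.1)) = 75.883 kPa
Final effective stress: σ'_f = σ'_0 + Δσ = 41.632 + 75.883 = 117.51 kPa.
Normally consolidated clay, so the full stress increment lies on the virgin compression line:
S_c = C_c·H/(1+e₀)·log₁₀(σ'_f/σ'_0) = 0.17×2.2/(1+0.92)×log₁₀(117.51/41.632)
    = 0.19479 × 0.45065 = 0.08778 m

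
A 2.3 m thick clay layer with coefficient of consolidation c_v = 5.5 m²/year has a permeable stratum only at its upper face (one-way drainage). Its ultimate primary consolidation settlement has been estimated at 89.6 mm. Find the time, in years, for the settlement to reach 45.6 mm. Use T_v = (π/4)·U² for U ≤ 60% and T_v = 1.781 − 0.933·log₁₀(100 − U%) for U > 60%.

Drainage path length: H_d = H = 2.3 m (single drainage).
U = S(t)/S_ult = 45.6/89.6 = 0.5089.
U ≤ 60%: T_v = (π/4)·U² = (π/4)×0.50893² = 0.20342.
t = T_v·H_d²/c_v = 0.20342×2.3²/5.5 = 0.1957 years.

t ≈ 0.196 years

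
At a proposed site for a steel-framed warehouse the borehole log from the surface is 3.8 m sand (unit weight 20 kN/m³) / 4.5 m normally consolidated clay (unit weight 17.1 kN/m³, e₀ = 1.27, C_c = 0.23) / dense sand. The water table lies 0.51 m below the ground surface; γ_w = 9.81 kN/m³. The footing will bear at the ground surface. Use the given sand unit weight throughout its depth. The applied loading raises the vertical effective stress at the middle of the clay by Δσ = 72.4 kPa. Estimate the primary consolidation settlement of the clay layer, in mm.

S_c ≈ 157 mm

Mid-depth of clay below the ground surface: z = 3.8 + 4.5/2 = 6.05 m.
Total vertical stress at mid-clay: σ_v = 20×3.8 + 17.1×2.25 = 114.47 kPa.
Pore pressure: u = 9.81×(6.05 − 0.51) = 54.347 kPa.
Initial effective stress: σ'_0 = σ_v − u = 114.47 − 54.347 = 60.123 kPa.
Final effective stress: σ'_f = σ'_0 + Δσ = 60.123 + 72.4 = 132.52 kPa.
Normally consolidated clay, so the full stress increment lies on the virgin compression line:
S_c = C_c·H/(1+e₀)·log₁₀(σ'_f/σ'_0) = 0.23×4.5/(1+1.27)×log₁₀(132.52/60.123)
    = 0.45595 × 0.34324 = 0.1565 m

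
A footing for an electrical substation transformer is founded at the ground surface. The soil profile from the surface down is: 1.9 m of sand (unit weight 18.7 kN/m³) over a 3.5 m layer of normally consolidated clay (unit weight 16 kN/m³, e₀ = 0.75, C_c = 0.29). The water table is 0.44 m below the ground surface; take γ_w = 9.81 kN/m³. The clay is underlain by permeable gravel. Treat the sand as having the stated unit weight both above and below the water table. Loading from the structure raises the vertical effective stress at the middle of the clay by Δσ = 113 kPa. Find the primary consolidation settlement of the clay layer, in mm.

Mid-depth of clay below the ground surface: z = 1.9 + 3.5/2 = 3.65 m.
Total vertical stress at mid-clay: σ_v = 18.7×1.9 + 16×1.75 = 63.53 kPa.
Pore pressure: u = 9.81×(3.65 − 0.44) = 31.49 kPa.
Initial effective stress: σ'_0 = σ_v − u = 63.53 − 31.49 = 32.04 kPa.
Final effective stress: σ'_f = σ'_0 + Δσ = 32.04 + 113 = 145.04 kPa.
Normally consolidated clay, so the full stress increment lies on the virgin compression line:
S_c = C_c·H/(1+e₀)·log₁₀(σ'_f/σ'_0) = 0.29×3.5/(1+0.75)×log₁₀(145.04/32.04)
    = 0.58 × 0.6558 = 0.3804 m

S_c ≈ 380 mm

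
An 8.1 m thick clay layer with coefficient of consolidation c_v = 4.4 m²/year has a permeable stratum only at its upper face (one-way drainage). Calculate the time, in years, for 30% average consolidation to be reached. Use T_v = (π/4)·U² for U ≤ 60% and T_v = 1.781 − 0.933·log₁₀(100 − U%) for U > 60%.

Drainage path length: H_d = H = 8.1 m (single drainage).
U ≤ 60%: T_v = (π/4)·U² = (π/4)×0.3² = 0.070686.
t = T_v·H_d²/c_v = 0.070686×8.1²/4.4 = 1.054 years.

t ≈ 1.05 years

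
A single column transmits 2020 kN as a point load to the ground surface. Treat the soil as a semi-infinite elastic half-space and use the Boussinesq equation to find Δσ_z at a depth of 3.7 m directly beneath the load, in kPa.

Boussinesq vertical stress below a point load on an elastic half-space:
Δσ_z = 3P/(2πz²) · [1 + (r/z)²]^(−5/2)
r/z = 0/3.7 = 0; [1+(r/z)²]^(−5/2) = 1.
Δσ_z = 3×2020/(2π×3.7²) × 1 = 70.451 × 1 = 70.45 kPa

Δσ_z ≈ 70.5 kPa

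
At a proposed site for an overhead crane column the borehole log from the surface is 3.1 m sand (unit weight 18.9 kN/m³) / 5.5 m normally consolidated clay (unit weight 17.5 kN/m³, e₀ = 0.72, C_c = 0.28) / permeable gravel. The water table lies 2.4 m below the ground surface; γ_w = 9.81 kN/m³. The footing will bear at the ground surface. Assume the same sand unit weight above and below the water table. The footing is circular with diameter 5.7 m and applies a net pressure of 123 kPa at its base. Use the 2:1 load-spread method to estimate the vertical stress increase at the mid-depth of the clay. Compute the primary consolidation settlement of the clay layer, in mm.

S_c ≈ 134 mm

Mid-depth of clay below the ground surface: z = 3.1 + 5.5/2 = 5.85 m.
Total vertical stress at mid-clay: σ_v = 18.9×3.1 + 17.5×2.75 = 106.72 kPa.
Pore pressure: u = 9.81×(5.85 − 2.4) = 33.845 kPa.
Initial effective stress: σ'_0 = σ_v − u = 106.72 − 33.845 = 72.875 kPa.
Stress increase at mid-clay by the 2:1 spreading method:
Δσ ≈ qD²/(D+z)² = 123×5.7²/(5.7+5.85)² = 29.956 kPa
Final effective stress: σ'_f = σ'_0 + Δσ = 72.875 + 29.956 = 102.83 kPa.
Normally consolidated clay, so the full stress increment lies on the virgin compression line:
S_c = C_c·H/(1+e₀)·log₁₀(σ'_f/σ'_0) = 0.28×5.5/(1+0.72)×log₁₀(102.83/72.875)
    = 0.89535 × 0.14954 = 0.1339 m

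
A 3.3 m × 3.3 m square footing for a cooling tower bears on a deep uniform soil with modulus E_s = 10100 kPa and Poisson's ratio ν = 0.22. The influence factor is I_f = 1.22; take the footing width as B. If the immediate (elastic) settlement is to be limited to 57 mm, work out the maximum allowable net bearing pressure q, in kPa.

q ≈ 150 kPa

S_e = q·B·(1−ν²)/E_s · I_f  ⇒  q = S_e·E_s / (B·(1−ν²)·I_f).
q = 0.057 × 10100 / (3.3 × 0.9516 × 1.22) = 150.3 kPa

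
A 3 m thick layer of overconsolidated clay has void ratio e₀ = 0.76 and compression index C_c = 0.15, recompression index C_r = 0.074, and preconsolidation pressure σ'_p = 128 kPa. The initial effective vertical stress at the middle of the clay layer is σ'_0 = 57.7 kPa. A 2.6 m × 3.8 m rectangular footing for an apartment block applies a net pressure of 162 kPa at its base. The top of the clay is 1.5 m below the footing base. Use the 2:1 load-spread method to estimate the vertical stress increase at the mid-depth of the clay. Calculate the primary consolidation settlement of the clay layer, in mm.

S_c ≈ 30 mm

Mid-depth of clay below the footing base: z = 1.5 + 3/2 = 3 m.
Stress increase at mid-clay by the 2:1 spreading method:
Δσ = qBL/((B+z)(L+z)) = 162×2.6×3.8/((2.6+3)(3.8+3)) = 42.032 kPa
Final effective stress: σ'_f = 57.7 + 42.032 = 99.732 kPa.
σ'_f = 99.732 ≤ σ'_p = 128 kPa, so the clay remains overconsolidated and only the recompression index applies:
S_c = C_r·H/(1+e₀)·log₁₀(σ'_f/σ'_0) = 0.074×3/1.76×log₁₀(99.732/57.7)
    = 0.12613 × 0.23766 = 0.02998 m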